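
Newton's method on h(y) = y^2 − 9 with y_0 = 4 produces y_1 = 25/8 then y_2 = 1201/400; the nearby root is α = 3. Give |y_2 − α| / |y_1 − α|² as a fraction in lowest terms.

y_1 − α = 25/8 − 3 = 1/8, so |y_1 − α| = 1/8.
y_2 − α = 1201/400 − 3 = 1/400, so |y_2 − α| = 1/400.
|y_1 − α|² = 1/64.
Ratio = (1/400) / (1/64) = 4/25.

4/25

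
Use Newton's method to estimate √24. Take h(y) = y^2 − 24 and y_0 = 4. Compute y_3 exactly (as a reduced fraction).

4801/980

h'(y) = 2y.
h(4) = −8, h'(4) = 8, so y_1 = 4 − (−8)/8 = 5.
h(5) = 1, h'(5) = 10, so y_2 = 5 − 1/10 = 49/10.
h(49/10) = 1/100, h'(49/10) = 49/5, so y_3 = (49/10) − (1/100)/(49/5) = 4801/980.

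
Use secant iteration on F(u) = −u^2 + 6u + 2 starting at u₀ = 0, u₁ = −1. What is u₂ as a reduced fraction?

F(0) = 2, F(−1) = −5. u₂ = (−1) − (−5)·((−1) − 0)/((−5) − 2) = −2/7.

−2/7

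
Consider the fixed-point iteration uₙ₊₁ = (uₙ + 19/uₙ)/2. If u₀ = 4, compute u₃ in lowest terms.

11916881/2733920

u₁ = (4 + 19/4)/2 = 35/8.
u₂ = (35/8 + 19/(35/8))/2 = 2441/560.
u₃ = (2441/560 + 19/(2441/560))/2 = 11916881/2733920.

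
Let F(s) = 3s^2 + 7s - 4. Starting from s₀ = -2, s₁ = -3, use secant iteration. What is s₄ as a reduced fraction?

-4451/1585

F(-2) = -6, F(-3) = 2. s₂ = (-3) - 2·((-3) - (-2))/(2 - (-6)) = -11/4.
F(-3) = 2, F(-11/4) = -9/16. s₃ = (-11/4) - (-9/16)·((-11/4) - (-3))/((-9/16) - 2) = -115/41.
F(-11/4) = -9/16, F(-115/41) = -54/1681. s₄ = (-115/41) - (-54/1681)·((-115/41) - (-11/4))/((-54/1681) - (-9/16)) = -4451/1585.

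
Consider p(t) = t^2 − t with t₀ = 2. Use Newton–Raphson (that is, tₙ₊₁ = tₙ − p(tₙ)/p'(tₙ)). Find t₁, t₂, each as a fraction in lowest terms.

t₁ = 4/3, t₂ = 16/15

p'(t) = 2t − 1.
p(2) = 2, p'(2) = 3, so t₁ = 2 − 2/3 = 4/3.
p(4/3) = 4/9, p'(4/3) = 5/3, so t₂ = (4/3) − (4/9)/(5/3) = 16/15.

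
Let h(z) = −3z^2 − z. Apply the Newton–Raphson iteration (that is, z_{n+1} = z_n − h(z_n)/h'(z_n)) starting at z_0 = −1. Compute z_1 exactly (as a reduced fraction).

−3/5

h'(z) = −6z − 1.
h(−1) = −2, h'(−1) = 5, so z_1 = (−1) − (−2)/5 = −3/5.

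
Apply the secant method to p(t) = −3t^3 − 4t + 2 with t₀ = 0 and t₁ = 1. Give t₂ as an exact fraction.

2/7

p(0) = 2, p(1) = −5. t₂ = 1 − (−5)·(1 − 0)/((−5) − 2) = 2/7.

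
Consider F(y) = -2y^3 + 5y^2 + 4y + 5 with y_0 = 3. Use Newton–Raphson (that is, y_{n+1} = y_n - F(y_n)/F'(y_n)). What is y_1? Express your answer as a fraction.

F'(y) = -6y^2 + 10y + 4.
F(3) = 8, F'(3) = -20, so y_1 = 3 - 8/(-20) = 17/5.

17/5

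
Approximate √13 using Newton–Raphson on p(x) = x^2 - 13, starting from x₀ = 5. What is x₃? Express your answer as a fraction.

p'(x) = 2x.
p(5) = 12, p'(5) = 10, so x₁ = 5 - 12/10 = 19/5.
p(19/5) = 36/25, p'(19/5) = 38/5, so x₂ = (19/5) - (36/25)/(38/5) = 343/95.
p(343/95) = 324/9025, p'(343/95) = 686/95, so x₃ = (343/95) - (324/9025)/(686/95) = 117487/32585.

117487/32585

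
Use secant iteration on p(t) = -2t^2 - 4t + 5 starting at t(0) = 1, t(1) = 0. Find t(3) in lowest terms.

p(1) = -1, p(0) = 5. t(2) = 0 - 5·(0 - 1)/(5 - (-1)) = 5/6.
p(0) = 5, p(5/6) = 5/18. t(3) = (5/6) - (5/18)·((5/6) - 0)/((5/18) - 5) = 15/17.

15/17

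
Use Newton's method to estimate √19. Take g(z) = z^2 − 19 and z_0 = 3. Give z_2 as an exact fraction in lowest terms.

367/84

g'(z) = 2z.
g(3) = −10, g'(3) = 6, so z_1 = 3 − (−10)/6 = 14/3.
g(14/3) = 25/9, g'(14/3) = 28/3, so z_2 = (14/3) − (25/9)/(28/3) = 367/84.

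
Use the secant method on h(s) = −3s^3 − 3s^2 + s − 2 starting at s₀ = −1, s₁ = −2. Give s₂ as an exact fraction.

h(−1) = −3, h(−2) = 8. s₂ = (−2) − 8·((−2) − (−1))/(8 − (−3)) = −14/11.

−14/11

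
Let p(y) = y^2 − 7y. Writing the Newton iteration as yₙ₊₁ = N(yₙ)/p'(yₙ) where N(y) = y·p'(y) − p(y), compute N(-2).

4

p'(y) = 2y − 7.
N(y) = y·p'(y) − p(y) = y·(2y − 7) − (y^2 − 7y) = y^2.
N(-2) = 4.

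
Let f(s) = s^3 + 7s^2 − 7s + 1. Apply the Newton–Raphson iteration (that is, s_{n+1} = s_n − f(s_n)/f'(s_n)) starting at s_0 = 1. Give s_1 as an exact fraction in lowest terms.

4/5

f'(s) = 3s^2 + 14s − 7.
f(1) = 2, f'(1) = 10, so s_1 = 1 − 2/10 = 4/5.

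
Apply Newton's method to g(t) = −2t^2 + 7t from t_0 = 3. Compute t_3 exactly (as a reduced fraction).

839808/239945

g'(t) = −4t + 7.
g(3) = 3, g'(3) = −5, so t_1 = 3 − 3/(−5) = 18/5.
g(18/5) = −18/25, g'(18/5) = −37/5, so t_2 = (18/5) − (−18/25)/(−37/5) = 648/185.
g(648/185) = −648/34225, g'(648/185) = −1297/185, so t_3 = (648/185) − (−648/34225)/(−1297/185) = 839808/239945.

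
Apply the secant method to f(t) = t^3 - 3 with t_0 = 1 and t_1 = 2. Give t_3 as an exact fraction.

561/403

f(1) = -2, f(2) = 5. t_2 = 2 - 5·(2 - 1)/(5 - (-2)) = 9/7.
f(2) = 5, f(9/7) = -300/343. t_3 = (9/7) - (-300/343)·((9/7) - 2)/((-300/343) - 5) = 561/403.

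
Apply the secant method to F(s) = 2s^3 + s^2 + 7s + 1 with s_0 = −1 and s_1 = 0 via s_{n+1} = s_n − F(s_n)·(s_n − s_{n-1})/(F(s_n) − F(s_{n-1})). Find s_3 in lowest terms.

−32/221

F(−1) = −7, F(0) = 1. s_2 = 0 − 1·(0 − (−1))/(1 − (−7)) = −1/8.
F(0) = 1, F(−1/8) = 35/256. s_3 = (−1/8) − (35/256)·((−1/8) − 0)/((35/256) − 1) = −32/221.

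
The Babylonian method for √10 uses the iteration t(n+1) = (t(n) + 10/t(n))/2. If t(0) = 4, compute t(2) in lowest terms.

329/104

t(1) = (4 + 10/4)/2 = 13/4.
t(2) = (13/4 + 10/(13/4))/2 = 329/104.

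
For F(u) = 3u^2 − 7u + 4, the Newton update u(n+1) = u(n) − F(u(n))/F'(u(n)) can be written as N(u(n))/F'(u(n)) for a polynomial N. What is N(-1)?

−1

F'(u) = 6u − 7.
N(u) = u·F'(u) − F(u) = u·(6u − 7) − (3u^2 − 7u + 4) = 3u^2 − 4.
N(-1) = −1.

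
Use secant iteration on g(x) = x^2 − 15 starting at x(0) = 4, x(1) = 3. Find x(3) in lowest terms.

31/8

g(4) = 1, g(3) = −6. x(2) = 3 − (−6)·(3 − 4)/((−6) − 1) = 27/7.
g(3) = −6, g(27/7) = −6/49. x(3) = (27/7) − (−6/49)·((27/7) − 3)/((−6/49) − (−6)) = 31/8.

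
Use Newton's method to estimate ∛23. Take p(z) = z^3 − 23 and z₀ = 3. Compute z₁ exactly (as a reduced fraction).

77/27

p'(z) = 3z^2.
p(3) = 4, p'(3) = 27, so z₁ = 3 − 4/27 = 77/27.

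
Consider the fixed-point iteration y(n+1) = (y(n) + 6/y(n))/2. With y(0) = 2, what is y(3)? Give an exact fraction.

4801/1960

y(1) = (2 + 6/2)/2 = 5/2.
y(2) = (5/2 + 6/(5/2))/2 = 49/20.
y(3) = (49/20 + 6/(49/20))/2 = 4801/1960.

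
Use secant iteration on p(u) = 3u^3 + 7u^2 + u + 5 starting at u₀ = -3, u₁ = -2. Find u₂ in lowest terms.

p(-3) = -16, p(-2) = 7. u₂ = (-2) - 7·((-2) - (-3))/(7 - (-16)) = -53/23.

-53/23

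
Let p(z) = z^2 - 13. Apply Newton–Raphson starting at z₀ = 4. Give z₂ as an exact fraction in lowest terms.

1673/464

p'(z) = 2z.
p(4) = 3, p'(4) = 8, so z₁ = 4 - 3/8 = 29/8.
p(29/8) = 9/64, p'(29/8) = 29/4, so z₂ = (29/8) - (9/64)/(29/4) = 1673/464.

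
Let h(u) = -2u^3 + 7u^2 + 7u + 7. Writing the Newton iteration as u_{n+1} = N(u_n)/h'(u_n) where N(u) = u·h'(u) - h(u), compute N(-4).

361

h'(u) = -6u^2 + 14u + 7.
N(u) = u·h'(u) - h(u) = u·(-6u^2 + 14u + 7) - (-2u^3 + 7u^2 + 7u + 7) = -4u^3 + 7u^2 - 7.
N(-4) = 361.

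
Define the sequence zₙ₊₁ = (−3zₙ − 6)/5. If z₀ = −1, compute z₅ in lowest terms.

−2283/3125

z₁ = (−3·(−1) − 6)/5 = −3/5.
z₂ = (−3·(−3/5) − 6)/5 = −21/25.
z₃ = (−3·(−21/25) − 6)/5 = −87/125.
z₄ = (−3·(−87/125) − 6)/5 = −489/625.
z₅ = (−3·(−489/625) − 6)/5 = −2283/3125.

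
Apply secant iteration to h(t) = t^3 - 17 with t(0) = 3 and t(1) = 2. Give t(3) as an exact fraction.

h(3) = 10, h(2) = -9. t(2) = 2 - (-9)·(2 - 3)/((-9) - 10) = 47/19.
h(2) = -9, h(47/19) = -12780/6859. t(3) = (47/19) - (-12780/6859)·((47/19) - 2)/((-12780/6859) - (-9)) = 4709/1813.

4709/1813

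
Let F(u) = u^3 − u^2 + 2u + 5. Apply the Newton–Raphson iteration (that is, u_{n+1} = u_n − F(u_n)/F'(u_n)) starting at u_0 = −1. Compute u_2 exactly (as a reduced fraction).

F'(u) = 3u^2 − 2u + 2.
F(−1) = 1, F'(−1) = 7, so u_1 = (−1) − 1/7 = −8/7.
F(−8/7) = −29/343, F'(−8/7) = 402/49, so u_2 = (−8/7) − (−29/343)/(402/49) = −3187/2814.

−3187/2814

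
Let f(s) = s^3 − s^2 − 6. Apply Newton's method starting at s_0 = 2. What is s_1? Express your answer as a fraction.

9/4

f'(s) = 3s^2 − 2s.
f(2) = −2, f'(2) = 8, so s_1 = 2 − (−2)/8 = 9/4.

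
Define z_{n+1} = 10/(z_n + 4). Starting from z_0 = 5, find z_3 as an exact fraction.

230/137

z_1 = 10/(5 + 4) = 10/9.
z_2 = 10/(10/9 + 4) = 45/23.
z_3 = 10/(45/23 + 4) = 230/137.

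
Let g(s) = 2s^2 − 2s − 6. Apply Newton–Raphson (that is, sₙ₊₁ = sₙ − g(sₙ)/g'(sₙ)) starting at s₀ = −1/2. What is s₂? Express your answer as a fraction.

−361/272

g'(s) = 4s − 2.
g(−1/2) = −9/2, g'(−1/2) = −4, so s₁ = (−1/2) − (−9/2)/(−4) = −13/8.
g(−13/8) = 81/32, g'(−13/8) = −17/2, so s₂ = (−13/8) − (81/32)/(−17/2) = −361/272.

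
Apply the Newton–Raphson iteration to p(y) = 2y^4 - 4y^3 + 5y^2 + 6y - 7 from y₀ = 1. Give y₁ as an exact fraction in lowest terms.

p'(y) = 8y^3 - 12y^2 + 10y + 6.
p(1) = 2, p'(1) = 12, so y₁ = 1 - 2/12 = 5/6.

5/6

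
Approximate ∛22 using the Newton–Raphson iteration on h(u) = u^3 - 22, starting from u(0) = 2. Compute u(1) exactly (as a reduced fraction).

19/6

h'(u) = 3u^2.
h(2) = -14, h'(2) = 12, so u(1) = 2 - (-14)/12 = 19/6.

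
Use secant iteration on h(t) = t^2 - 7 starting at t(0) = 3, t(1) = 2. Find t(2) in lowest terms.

13/5

h(3) = 2, h(2) = -3. t(2) = 2 - (-3)·(2 - 3)/((-3) - 2) = 13/5.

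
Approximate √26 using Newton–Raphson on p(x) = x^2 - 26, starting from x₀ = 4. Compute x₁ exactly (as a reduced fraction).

21/4

p'(x) = 2x.
p(4) = -10, p'(4) = 8, so x₁ = 4 - (-10)/8 = 21/4.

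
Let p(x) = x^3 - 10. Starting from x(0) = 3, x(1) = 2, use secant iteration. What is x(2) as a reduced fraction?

40/19

p(3) = 17, p(2) = -2. x(2) = 2 - (-2)·(2 - 3)/((-2) - 17) = 40/19.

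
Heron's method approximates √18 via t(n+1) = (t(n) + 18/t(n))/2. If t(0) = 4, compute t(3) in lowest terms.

665857/156944

t(1) = (4 + 18/4)/2 = 17/4.
t(2) = (17/4 + 18/(17/4))/2 = 577/136.
t(3) = (577/136 + 18/(577/136))/2 = 665857/156944.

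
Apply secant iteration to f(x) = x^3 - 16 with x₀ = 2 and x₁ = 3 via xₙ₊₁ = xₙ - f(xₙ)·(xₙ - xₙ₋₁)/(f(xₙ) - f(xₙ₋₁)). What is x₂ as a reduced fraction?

f(2) = -8, f(3) = 11. x₂ = 3 - 11·(3 - 2)/(11 - (-8)) = 46/19.

46/19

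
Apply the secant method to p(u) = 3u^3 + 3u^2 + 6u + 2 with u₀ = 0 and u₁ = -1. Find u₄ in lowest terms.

p(0) = 2, p(-1) = -4. u₂ = (-1) - (-4)·((-1) - 0)/((-4) - 2) = -1/3.
p(-1) = -4, p(-1/3) = 2/9. u₃ = (-1/3) - (2/9)·((-1/3) - (-1))/((2/9) - (-4)) = -7/19.
p(-1/3) = 2/9, p(-7/19) = 320/6859. u₄ = (-7/19) - (320/6859)·((-7/19) - (-1/3))/((320/6859) - (2/9)) = -2047/5419.

-2047/5419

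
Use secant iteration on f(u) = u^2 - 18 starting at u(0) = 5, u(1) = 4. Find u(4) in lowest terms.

f(5) = 7, f(4) = -2. u(2) = 4 - (-2)·(4 - 5)/((-2) - 7) = 38/9.
f(4) = -2, f(38/9) = -14/81. u(3) = (38/9) - (-14/81)·((38/9) - 4)/((-14/81) - (-2)) = 157/37.
f(38/9) = -14/81, f(157/37) = 7/1369. u(4) = (157/37) - (7/1369)·((157/37) - (38/9))/((7/1369) - (-14/81)) = 11960/2819.

11960/2819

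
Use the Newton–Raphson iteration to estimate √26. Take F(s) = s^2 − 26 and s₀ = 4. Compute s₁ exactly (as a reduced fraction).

F'(s) = 2s.
F(4) = −10, F'(4) = 8, so s₁ = 4 − (−10)/8 = 21/4.

21/4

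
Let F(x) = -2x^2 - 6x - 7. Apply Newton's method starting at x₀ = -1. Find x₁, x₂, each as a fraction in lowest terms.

x₁ = -5/2, x₂ = -11/8

F'(x) = -4x - 6.
F(-1) = -3, F'(-1) = -2, so x₁ = (-1) - (-3)/(-2) = -5/2.
F(-5/2) = -9/2, F'(-5/2) = 4, so x₂ = (-5/2) - (-9/2)/4 = -11/8.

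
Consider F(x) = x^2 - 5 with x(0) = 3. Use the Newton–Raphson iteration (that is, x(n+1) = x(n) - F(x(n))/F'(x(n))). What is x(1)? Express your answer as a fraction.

F'(x) = 2x.
F(3) = 4, F'(3) = 6, so x(1) = 3 - 4/6 = 7/3.

7/3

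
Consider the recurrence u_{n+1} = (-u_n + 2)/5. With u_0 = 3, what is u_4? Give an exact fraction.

u_1 = (-3 + 2)/5 = -1/5.
u_2 = (-(-1/5) + 2)/5 = 11/25.
u_3 = (-(11/25) + 2)/5 = 39/125.
u_4 = (-(39/125) + 2)/5 = 211/625.

211/625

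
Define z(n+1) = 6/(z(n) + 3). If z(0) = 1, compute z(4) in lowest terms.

z(1) = 6/(1 + 3) = 3/2.
z(2) = 6/(3/2 + 3) = 4/3.
z(3) = 6/(4/3 + 3) = 18/13.
z(4) = 6/(18/13 + 3) = 26/19.

26/19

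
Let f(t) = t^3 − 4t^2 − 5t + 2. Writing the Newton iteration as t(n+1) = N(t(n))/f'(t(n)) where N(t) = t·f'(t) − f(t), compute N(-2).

f'(t) = 3t^2 − 8t − 5.
N(t) = t·f'(t) − f(t) = t·(3t^2 − 8t − 5) − (t^3 − 4t^2 − 5t + 2) = 2t^3 − 4t^2 − 2.
N(-2) = −34.

−34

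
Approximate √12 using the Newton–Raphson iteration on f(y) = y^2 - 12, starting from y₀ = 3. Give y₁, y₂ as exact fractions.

f'(y) = 2y.
f(3) = -3, f'(3) = 6, so y₁ = 3 - (-3)/6 = 7/2.
f(7/2) = 1/4, f'(7/2) = 7, so y₂ = (7/2) - (1/4)/7 = 97/28.

y₁ = 7/2, y₂ = 97/28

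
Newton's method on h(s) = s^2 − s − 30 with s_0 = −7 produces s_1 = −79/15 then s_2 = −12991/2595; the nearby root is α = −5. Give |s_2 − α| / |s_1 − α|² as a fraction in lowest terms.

s_1 − α = −79/15 − (−5) = −79/15 + 5 = −4/15, so |s_1 − α| = 4/15.
s_2 − α = −12991/2595 − (−5) = −12991/2595 + 5 = −16/2595, so |s_2 − α| = 16/2595.
|s_1 − α|² = 16/225.
Ratio = (16/2595) / (16/225) = 15/173.

15/173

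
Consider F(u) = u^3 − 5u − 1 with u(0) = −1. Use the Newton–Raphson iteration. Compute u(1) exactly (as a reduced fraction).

1/2

F'(u) = 3u^2 − 5.
F(−1) = 3, F'(−1) = −2, so u(1) = (−1) − 3/(−2) = 1/2.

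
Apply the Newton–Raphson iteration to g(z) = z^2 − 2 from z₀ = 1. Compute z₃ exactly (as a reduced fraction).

g'(z) = 2z.
g(1) = −1, g'(1) = 2, so z₁ = 1 − (−1)/2 = 3/2.
g(3/2) = 1/4, g'(3/2) = 3, so z₂ = (3/2) − (1/4)/3 = 17/12.
g(17/12) = 1/144, g'(17/12) = 17/6, so z₃ = (17/12) − (1/144)/(17/6) = 577/408.

577/408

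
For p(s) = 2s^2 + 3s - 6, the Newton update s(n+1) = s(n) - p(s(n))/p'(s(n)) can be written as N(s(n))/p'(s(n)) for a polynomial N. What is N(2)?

14

p'(s) = 4s + 3.
N(s) = s·p'(s) - p(s) = s·(4s + 3) - (2s^2 + 3s - 6) = 2s^2 + 6.
N(2) = 14.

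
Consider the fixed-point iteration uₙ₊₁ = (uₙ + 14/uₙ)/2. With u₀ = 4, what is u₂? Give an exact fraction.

u₁ = (4 + 14/4)/2 = 15/4.
u₂ = (15/4 + 14/(15/4))/2 = 449/120.

449/120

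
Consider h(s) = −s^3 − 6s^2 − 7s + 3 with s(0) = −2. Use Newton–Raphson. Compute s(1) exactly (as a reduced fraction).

−11/5

h'(s) = −3s^2 − 12s − 7.
h(−2) = 1, h'(−2) = 5, so s(1) = (−2) − 1/5 = −11/5.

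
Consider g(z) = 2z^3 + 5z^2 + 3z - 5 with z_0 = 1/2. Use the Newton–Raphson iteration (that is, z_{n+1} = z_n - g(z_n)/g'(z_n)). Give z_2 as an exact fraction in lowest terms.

245801/360354

g'(z) = 6z^2 + 10z + 3.
g(1/2) = -2, g'(1/2) = 19/2, so z_1 = (1/2) - (-2)/(19/2) = 27/38.
g(27/38) = 2560/6859, g'(27/38) = 9483/722, so z_2 = (27/38) - (2560/6859)/(9483/722) = 245801/360354.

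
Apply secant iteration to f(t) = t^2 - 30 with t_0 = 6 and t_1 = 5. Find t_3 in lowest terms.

f(6) = 6, f(5) = -5. t_2 = 5 - (-5)·(5 - 6)/((-5) - 6) = 60/11.
f(5) = -5, f(60/11) = -30/121. t_3 = (60/11) - (-30/121)·((60/11) - 5)/((-30/121) - (-5)) = 126/23.

126/23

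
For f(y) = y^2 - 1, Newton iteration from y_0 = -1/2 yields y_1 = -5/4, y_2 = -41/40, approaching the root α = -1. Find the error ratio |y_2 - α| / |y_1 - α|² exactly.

2/5

y_1 - α = -5/4 - (-1) = -5/4 + 1 = -1/4, so |y_1 - α| = 1/4.
y_2 - α = -41/40 - (-1) = -41/40 + 1 = -1/40, so |y_2 - α| = 1/40.
|y_1 - α|² = 1/16.
Ratio = (1/40) / (1/16) = 2/5.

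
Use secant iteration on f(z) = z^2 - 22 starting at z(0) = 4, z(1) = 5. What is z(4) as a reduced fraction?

1909/407

f(4) = -6, f(5) = 3. z(2) = 5 - 3·(5 - 4)/(3 - (-6)) = 14/3.
f(5) = 3, f(14/3) = -2/9. z(3) = (14/3) - (-2/9)·((14/3) - 5)/((-2/9) - 3) = 136/29.
f(14/3) = -2/9, f(136/29) = -6/841. z(4) = (136/29) - (-6/841)·((136/29) - (14/3))/((-6/841) - (-2/9)) = 1909/407.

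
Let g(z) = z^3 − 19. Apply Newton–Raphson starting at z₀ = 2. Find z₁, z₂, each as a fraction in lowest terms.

g'(z) = 3z^2.
g(2) = −11, g'(2) = 12, so z₁ = 2 − (−11)/12 = 35/12.
g(35/12) = 10043/1728, g'(35/12) = 1225/48, so z₂ = (35/12) − (10043/1728)/(1225/48) = 59291/22050.

z₁ = 35/12, z₂ = 59291/22050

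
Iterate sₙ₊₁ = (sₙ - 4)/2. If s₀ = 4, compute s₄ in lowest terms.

-7/2

s₁ = (4 - 4)/2 = 0.
s₂ = (0 - 4)/2 = -2.
s₃ = ((-2) - 4)/2 = -3.
s₄ = ((-3) - 4)/2 = -7/2.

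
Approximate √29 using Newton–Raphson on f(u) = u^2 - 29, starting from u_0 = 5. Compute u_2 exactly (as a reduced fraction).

f'(u) = 2u.
f(5) = -4, f'(5) = 10, so u_1 = 5 - (-4)/10 = 27/5.
f(27/5) = 4/25, f'(27/5) = 54/5, so u_2 = (27/5) - (4/25)/(54/5) = 727/135.

727/135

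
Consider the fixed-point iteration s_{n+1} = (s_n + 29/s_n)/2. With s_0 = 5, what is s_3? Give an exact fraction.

528527/98145

s_1 = (5 + 29/5)/2 = 27/5.
s_2 = (27/5 + 29/(27/5))/2 = 727/135.
s_3 = (727/135 + 29/(727/135))/2 = 528527/98145.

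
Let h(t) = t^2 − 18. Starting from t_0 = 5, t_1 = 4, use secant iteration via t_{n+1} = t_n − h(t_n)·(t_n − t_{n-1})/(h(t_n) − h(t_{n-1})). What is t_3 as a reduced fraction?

h(5) = 7, h(4) = −2. t_2 = 4 − (−2)·(4 − 5)/((−2) − 7) = 38/9.
h(4) = −2, h(38/9) = −14/81. t_3 = (38/9) − (−14/81)·((38/9) − 4)/((−14/81) − (−2)) = 157/37.

157/37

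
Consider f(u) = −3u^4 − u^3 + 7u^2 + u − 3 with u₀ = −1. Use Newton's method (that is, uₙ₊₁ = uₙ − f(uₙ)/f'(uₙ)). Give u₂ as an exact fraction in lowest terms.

−1263/1568

f'(u) = −12u^3 − 3u^2 + 14u + 1.
f(−1) = 1, f'(−1) = −4, so u₁ = (−1) − 1/(−4) = −3/4.
f(−3/4) = −87/256, f'(−3/4) = −49/8, so u₂ = (−3/4) − (−87/256)/(−49/8) = −1263/1568.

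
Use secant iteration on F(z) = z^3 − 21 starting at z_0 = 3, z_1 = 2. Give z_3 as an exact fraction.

16659/5983

F(3) = 6, F(2) = −13. z_2 = 2 − (−13)·(2 − 3)/((−13) − 6) = 51/19.
F(2) = −13, F(51/19) = −11388/6859. z_3 = (51/19) − (−11388/6859)·((51/19) − 2)/((−11388/6859) − (−13)) = 16659/5983.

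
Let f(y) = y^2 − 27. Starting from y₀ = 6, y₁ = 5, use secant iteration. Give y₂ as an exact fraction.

57/11

f(6) = 9, f(5) = −2. y₂ = 5 − (−2)·(5 − 6)/((−2) − 9) = 57/11.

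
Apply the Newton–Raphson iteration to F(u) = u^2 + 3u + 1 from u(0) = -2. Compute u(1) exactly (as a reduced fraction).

-3

F'(u) = 2u + 3.
F(-2) = -1, F'(-2) = -1, so u(1) = (-2) - (-1)/(-1) = -3.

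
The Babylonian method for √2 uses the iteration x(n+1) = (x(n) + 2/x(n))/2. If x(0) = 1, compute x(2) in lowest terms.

17/12

x(1) = (1 + 2/1)/2 = 3/2.
x(2) = (3/2 + 2/(3/2))/2 = 17/12.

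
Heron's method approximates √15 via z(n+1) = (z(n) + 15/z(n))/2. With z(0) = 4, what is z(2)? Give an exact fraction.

z(1) = (4 + 15/4)/2 = 31/8.
z(2) = (31/8 + 15/(31/8))/2 = 1921/496.

1921/496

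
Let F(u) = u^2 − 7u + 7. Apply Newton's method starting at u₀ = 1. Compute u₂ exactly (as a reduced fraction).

F'(u) = 2u − 7.
F(1) = 1, F'(1) = −5, so u₁ = 1 − 1/(−5) = 6/5.
F(6/5) = 1/25, F'(6/5) = −23/5, so u₂ = (6/5) − (1/25)/(−23/5) = 139/115.

139/115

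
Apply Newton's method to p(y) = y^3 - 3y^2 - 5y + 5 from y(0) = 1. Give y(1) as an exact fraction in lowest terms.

3/4

p'(y) = 3y^2 - 6y - 5.
p(1) = -2, p'(1) = -8, so y(1) = 1 - (-2)/(-8) = 3/4.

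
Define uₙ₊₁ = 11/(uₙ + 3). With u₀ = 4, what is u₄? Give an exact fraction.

1903/871

u₁ = 11/(4 + 3) = 11/7.
u₂ = 11/(11/7 + 3) = 77/32.
u₃ = 11/(77/32 + 3) = 352/173.
u₄ = 11/(352/173 + 3) = 1903/871.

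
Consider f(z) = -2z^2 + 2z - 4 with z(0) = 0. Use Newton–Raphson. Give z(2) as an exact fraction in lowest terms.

2/3

f'(z) = -4z + 2.
f(0) = -4, f'(0) = 2, so z(1) = 0 - (-4)/2 = 2.
f(2) = -8, f'(2) = -6, so z(2) = 2 - (-8)/(-6) = 2/3.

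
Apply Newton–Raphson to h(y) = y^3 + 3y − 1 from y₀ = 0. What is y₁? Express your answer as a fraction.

1/3

h'(y) = 3y^2 + 3.
h(0) = −1, h'(0) = 3, so y₁ = 0 − (−1)/3 = 1/3.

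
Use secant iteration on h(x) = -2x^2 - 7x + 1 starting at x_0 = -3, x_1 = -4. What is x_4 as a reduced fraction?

h(-3) = 4, h(-4) = -3. x_2 = (-4) - (-3)·((-4) - (-3))/((-3) - 4) = -25/7.
h(-4) = -3, h(-25/7) = 24/49. x_3 = (-25/7) - (24/49)·((-25/7) - (-4))/((24/49) - (-3)) = -69/19.
h(-25/7) = 24/49, h(-69/19) = 16/361. x_4 = (-69/19) - (16/361)·((-69/19) - (-25/7))/((16/361) - (24/49)) = -3583/985.

-3583/985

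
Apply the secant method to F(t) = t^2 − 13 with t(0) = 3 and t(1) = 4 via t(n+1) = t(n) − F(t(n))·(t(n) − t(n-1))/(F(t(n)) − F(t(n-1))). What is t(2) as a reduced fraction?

25/7

F(3) = −4, F(4) = 3. t(2) = 4 − 3·(4 − 3)/(3 − (−4)) = 25/7.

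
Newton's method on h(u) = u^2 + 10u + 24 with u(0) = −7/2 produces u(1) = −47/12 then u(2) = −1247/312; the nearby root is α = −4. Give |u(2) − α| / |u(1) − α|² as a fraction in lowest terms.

6/13

u(1) − α = −47/12 − (−4) = −47/12 + 4 = 1/12, so |u(1) − α| = 1/12.
u(2) − α = −1247/312 − (−4) = −1247/312 + 4 = 1/312, so |u(2) − α| = 1/312.
|u(1) − α|² = 1/144.
Ratio = (1/312) / (1/144) = 6/13.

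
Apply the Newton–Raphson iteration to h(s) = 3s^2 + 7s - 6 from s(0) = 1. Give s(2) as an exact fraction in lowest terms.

1257/1885

h'(s) = 6s + 7.
h(1) = 4, h'(1) = 13, so s(1) = 1 - 4/13 = 9/13.
h(9/13) = 48/169, h'(9/13) = 145/13, so s(2) = (9/13) - (48/169)/(145/13) = 1257/1885.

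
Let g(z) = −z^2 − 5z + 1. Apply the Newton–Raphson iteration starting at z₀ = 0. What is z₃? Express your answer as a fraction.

g'(z) = −2z − 5.
g(0) = 1, g'(0) = −5, so z₁ = 0 − 1/(−5) = 1/5.
g(1/5) = −1/25, g'(1/5) = −27/5, so z₂ = (1/5) − (−1/25)/(−27/5) = 26/135.
g(26/135) = −1/18225, g'(26/135) = −727/135, so z₃ = (26/135) − (−1/18225)/(−727/135) = 18901/98145.

18901/98145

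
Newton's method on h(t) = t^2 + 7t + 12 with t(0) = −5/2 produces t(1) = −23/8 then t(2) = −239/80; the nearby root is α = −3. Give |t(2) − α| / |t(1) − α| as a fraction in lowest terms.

t(1) − α = −23/8 − (−3) = −23/8 + 3 = 1/8, so |t(1) − α| = 1/8.
t(2) − α = −239/80 − (−3) = −239/80 + 3 = 1/80, so |t(2) − α| = 1/80.
Ratio = (1/80) / (1/8) = 1/10.

1/10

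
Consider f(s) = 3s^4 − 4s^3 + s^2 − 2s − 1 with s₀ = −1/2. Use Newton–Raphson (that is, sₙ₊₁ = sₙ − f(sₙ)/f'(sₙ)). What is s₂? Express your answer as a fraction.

f'(s) = 12s^3 − 12s^2 + 2s − 2.
f(−1/2) = 15/16, f'(−1/2) = −15/2, so s₁ = (−1/2) − (15/16)/(−15/2) = −3/8.
f(−3/8) = 659/4096, f'(−3/8) = −649/128, so s₂ = (−3/8) − (659/4096)/(−649/128) = −7129/20768.

−7129/20768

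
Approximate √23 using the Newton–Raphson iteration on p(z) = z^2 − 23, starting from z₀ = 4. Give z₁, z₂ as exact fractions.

p'(z) = 2z.
p(4) = −7, p'(4) = 8, so z₁ = 4 − (−7)/8 = 39/8.
p(39/8) = 49/64, p'(39/8) = 39/4, so z₂ = (39/8) − (49/64)/(39/4) = 2993/624.

z₁ = 39/8, z₂ = 2993/624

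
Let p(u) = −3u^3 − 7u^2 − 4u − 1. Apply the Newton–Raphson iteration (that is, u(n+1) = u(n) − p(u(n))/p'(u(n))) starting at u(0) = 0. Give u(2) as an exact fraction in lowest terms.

p'(u) = −9u^2 − 14u − 4.
p(0) = −1, p'(0) = −4, so u(1) = 0 − (−1)/(−4) = −1/4.
p(−1/4) = −25/64, p'(−1/4) = −17/16, so u(2) = (−1/4) − (−25/64)/(−17/16) = −21/34.

−21/34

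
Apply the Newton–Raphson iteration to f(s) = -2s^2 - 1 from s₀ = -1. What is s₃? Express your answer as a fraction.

17/112

f'(s) = -4s.
f(-1) = -3, f'(-1) = 4, so s₁ = (-1) - (-3)/4 = -1/4.
f(-1/4) = -9/8, f'(-1/4) = 1, so s₂ = (-1/4) - (-9/8)/1 = 7/8.
f(7/8) = -81/32, f'(7/8) = -7/2, so s₃ = (7/8) - (-81/32)/(-7/2) = 17/112.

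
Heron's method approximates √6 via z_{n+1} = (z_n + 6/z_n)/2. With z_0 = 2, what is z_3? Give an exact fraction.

4801/1960

z_1 = (2 + 6/2)/2 = 5/2.
z_2 = (5/2 + 6/(5/2))/2 = 49/20.
z_3 = (49/20 + 6/(49/20))/2 = 4801/1960.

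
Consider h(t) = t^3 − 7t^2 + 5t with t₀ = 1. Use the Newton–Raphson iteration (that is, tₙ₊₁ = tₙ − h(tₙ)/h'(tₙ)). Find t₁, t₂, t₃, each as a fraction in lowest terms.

t₁ = 5/6, t₂ = 80/99, t₃ = 136448/168993

h'(t) = 3t^2 − 14t + 5.
h(1) = −1, h'(1) = −6, so t₁ = 1 − (−1)/(−6) = 5/6.
h(5/6) = −25/216, h'(5/6) = −55/12, so t₂ = (5/6) − (−25/216)/(−55/12) = 80/99.
h(80/99) = −2800/970299, h'(80/99) = −14225/3267, so t₃ = (80/99) − (−2800/970299)/(−14225/3267) = 136448/168993.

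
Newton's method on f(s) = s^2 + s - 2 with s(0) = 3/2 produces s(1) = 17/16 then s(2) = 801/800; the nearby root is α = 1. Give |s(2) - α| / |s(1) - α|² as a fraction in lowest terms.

8/25

s(1) - α = 17/16 - 1 = 1/16, so |s(1) - α| = 1/16.
s(2) - α = 801/800 - 1 = 1/800, so |s(2) - α| = 1/800.
|s(1) - α|² = 1/256.
Ratio = (1/800) / (1/256) = 8/25.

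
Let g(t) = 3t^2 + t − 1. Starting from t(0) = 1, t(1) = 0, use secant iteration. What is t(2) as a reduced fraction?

g(1) = 3, g(0) = −1. t(2) = 0 − (−1)·(0 − 1)/((−1) − 3) = 1/4.

1/4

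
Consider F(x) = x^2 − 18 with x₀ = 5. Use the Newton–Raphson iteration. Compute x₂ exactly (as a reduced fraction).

3649/860

F'(x) = 2x.
F(5) = 7, F'(5) = 10, so x₁ = 5 − 7/10 = 43/10.
F(43/10) = 49/100, F'(43/10) = 43/5, so x₂ = (43/10) − (49/100)/(43/5) = 3649/860.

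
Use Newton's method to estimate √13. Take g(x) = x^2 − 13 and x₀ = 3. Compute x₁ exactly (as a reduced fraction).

11/3

g'(x) = 2x.
g(3) = −4, g'(3) = 6, so x₁ = 3 − (−4)/6 = 11/3.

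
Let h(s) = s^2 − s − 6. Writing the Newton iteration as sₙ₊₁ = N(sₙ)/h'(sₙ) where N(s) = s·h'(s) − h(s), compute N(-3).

15

h'(s) = 2s − 1.
N(s) = s·h'(s) − h(s) = s·(2s − 1) − (s^2 − s − 6) = s^2 + 6.
N(-3) = 15.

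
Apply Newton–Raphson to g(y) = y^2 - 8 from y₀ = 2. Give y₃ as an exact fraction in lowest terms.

577/204

g'(y) = 2y.
g(2) = -4, g'(2) = 4, so y₁ = 2 - (-4)/4 = 3.
g(3) = 1, g'(3) = 6, so y₂ = 3 - 1/6 = 17/6.
g(17/6) = 1/36, g'(17/6) = 17/3, so y₃ = (17/6) - (1/36)/(17/3) = 577/204.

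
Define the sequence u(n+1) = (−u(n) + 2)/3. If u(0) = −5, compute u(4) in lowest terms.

u(1) = (−(−5) + 2)/3 = 7/3.
u(2) = (−(7/3) + 2)/3 = −1/9.
u(3) = (−(−1/9) + 2)/3 = 19/27.
u(4) = (−(19/27) + 2)/3 = 35/81.

35/81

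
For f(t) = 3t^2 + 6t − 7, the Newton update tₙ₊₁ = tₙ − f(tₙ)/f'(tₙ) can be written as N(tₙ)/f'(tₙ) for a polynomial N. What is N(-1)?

10

f'(t) = 6t + 6.
N(t) = t·f'(t) − f(t) = t·(6t + 6) − (3t^2 + 6t − 7) = 3t^2 + 7.
N(-1) = 10.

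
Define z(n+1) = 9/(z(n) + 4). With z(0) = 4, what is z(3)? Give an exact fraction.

z(1) = 9/(4 + 4) = 9/8.
z(2) = 9/(9/8 + 4) = 72/41.
z(3) = 9/(72/41 + 4) = 369/236.

369/236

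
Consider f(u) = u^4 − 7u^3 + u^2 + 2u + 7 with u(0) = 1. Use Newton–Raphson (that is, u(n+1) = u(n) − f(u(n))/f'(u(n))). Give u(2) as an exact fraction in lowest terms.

113527/91195

f'(u) = 4u^3 − 21u^2 + 2u + 2.
f(1) = 4, f'(1) = −13, so u(1) = 1 − 4/(−13) = 17/13.
f(17/13) = −40096/28561, f'(17/13) = −49105/2197, so u(2) = (17/13) − (−40096/28561)/(−49105/2197) = 113527/91195.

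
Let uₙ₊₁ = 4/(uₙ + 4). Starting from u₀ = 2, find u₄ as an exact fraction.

34/41

u₁ = 4/(2 + 4) = 2/3.
u₂ = 4/(2/3 + 4) = 6/7.
u₃ = 4/(6/7 + 4) = 14/17.
u₄ = 4/(14/17 + 4) = 34/41.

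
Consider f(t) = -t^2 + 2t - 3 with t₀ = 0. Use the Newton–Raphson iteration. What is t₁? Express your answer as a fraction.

3/2

f'(t) = -2t + 2.
f(0) = -3, f'(0) = 2, so t₁ = 0 - (-3)/2 = 3/2.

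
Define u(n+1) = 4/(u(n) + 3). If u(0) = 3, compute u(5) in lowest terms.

716/717

u(1) = 4/(3 + 3) = 2/3.
u(2) = 4/(2/3 + 3) = 12/11.
u(3) = 4/(12/11 + 3) = 44/45.
u(4) = 4/(44/45 + 3) = 180/179.
u(5) = 4/(180/179 + 3) = 716/717.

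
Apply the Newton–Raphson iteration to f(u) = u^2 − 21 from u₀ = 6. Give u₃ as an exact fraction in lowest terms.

970993/211888

f'(u) = 2u.
f(6) = 15, f'(6) = 12, so u₁ = 6 − 15/12 = 19/4.
f(19/4) = 25/16, f'(19/4) = 19/2, so u₂ = (19/4) − (25/16)/(19/2) = 697/152.
f(697/152) = 625/23104, f'(697/152) = 697/76, so u₃ = (697/152) − (625/23104)/(697/76) = 970993/211888.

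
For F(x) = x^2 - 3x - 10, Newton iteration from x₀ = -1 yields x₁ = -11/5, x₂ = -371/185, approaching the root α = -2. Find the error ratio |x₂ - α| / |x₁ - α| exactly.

x₁ - α = -11/5 - (-2) = -11/5 + 2 = -1/5, so |x₁ - α| = 1/5.
x₂ - α = -371/185 - (-2) = -371/185 + 2 = -1/185, so |x₂ - α| = 1/185.
Ratio = (1/185) / (1/5) = 1/37.

1/37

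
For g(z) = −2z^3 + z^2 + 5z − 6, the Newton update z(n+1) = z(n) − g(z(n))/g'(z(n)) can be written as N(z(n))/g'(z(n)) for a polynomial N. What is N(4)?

g'(z) = −6z^2 + 2z + 5.
N(z) = z·g'(z) − g(z) = z·(−6z^2 + 2z + 5) − (−2z^3 + z^2 + 5z − 6) = −4z^3 + z^2 + 6.
N(4) = −234.

−234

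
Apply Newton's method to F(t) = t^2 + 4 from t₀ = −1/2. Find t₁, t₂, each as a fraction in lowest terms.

F'(t) = 2t.
F(−1/2) = 17/4, F'(−1/2) = −1, so t₁ = (−1/2) − (17/4)/(−1) = 15/4.
F(15/4) = 289/16, F'(15/4) = 15/2, so t₂ = (15/4) − (289/16)/(15/2) = 161/120.

t₁ = 15/4, t₂ = 161/120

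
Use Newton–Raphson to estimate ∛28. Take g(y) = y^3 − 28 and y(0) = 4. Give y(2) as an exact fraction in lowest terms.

g'(y) = 3y^2.
g(4) = 36, g'(4) = 48, so y(1) = 4 − 36/48 = 13/4.
g(13/4) = 405/64, g'(13/4) = 507/16, so y(2) = (13/4) − (405/64)/(507/16) = 1031/338.

1031/338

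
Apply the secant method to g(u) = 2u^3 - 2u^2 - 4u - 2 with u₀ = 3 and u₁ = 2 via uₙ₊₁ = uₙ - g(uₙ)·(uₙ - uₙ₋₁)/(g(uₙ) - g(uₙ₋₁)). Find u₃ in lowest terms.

1994/925

g(3) = 22, g(2) = -2. u₂ = 2 - (-2)·(2 - 3)/((-2) - 22) = 25/12.
g(2) = -2, g(25/12) = -803/864. u₃ = (25/12) - (-803/864)·((25/12) - 2)/((-803/864) - (-2)) = 1994/925.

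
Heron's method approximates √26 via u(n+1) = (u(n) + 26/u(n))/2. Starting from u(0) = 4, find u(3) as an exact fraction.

u(1) = (4 + 26/4)/2 = 21/4.
u(2) = (21/4 + 26/(21/4))/2 = 857/168.
u(3) = (857/168 + 26/(857/168))/2 = 1468273/287952.

1468273/287952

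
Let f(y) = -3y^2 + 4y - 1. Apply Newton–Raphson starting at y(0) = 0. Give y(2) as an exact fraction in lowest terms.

f'(y) = -6y + 4.
f(0) = -1, f'(0) = 4, so y(1) = 0 - (-1)/4 = 1/4.
f(1/4) = -3/16, f'(1/4) = 5/2, so y(2) = (1/4) - (-3/16)/(5/2) = 13/40.

13/40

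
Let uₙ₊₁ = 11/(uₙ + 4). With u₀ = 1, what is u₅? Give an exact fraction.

u₁ = 11/(1 + 4) = 11/5.
u₂ = 11/(11/5 + 4) = 55/31.
u₃ = 11/(55/31 + 4) = 341/179.
u₄ = 11/(341/179 + 4) = 1969/1057.
u₅ = 11/(1969/1057 + 4) = 11627/6197.

11627/6197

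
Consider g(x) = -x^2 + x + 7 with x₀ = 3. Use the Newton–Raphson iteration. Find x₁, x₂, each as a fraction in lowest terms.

g'(x) = -2x + 1.
g(3) = 1, g'(3) = -5, so x₁ = 3 - 1/(-5) = 16/5.
g(16/5) = -1/25, g'(16/5) = -27/5, so x₂ = (16/5) - (-1/25)/(-27/5) = 431/135.

x₁ = 16/5, x₂ = 431/135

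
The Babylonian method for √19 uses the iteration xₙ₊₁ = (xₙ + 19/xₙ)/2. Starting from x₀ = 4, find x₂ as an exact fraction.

2441/560

x₁ = (4 + 19/4)/2 = 35/8.
x₂ = (35/8 + 19/(35/8))/2 = 2441/560.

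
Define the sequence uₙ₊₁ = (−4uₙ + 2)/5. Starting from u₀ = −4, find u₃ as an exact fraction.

298/125

u₁ = (−4·(−4) + 2)/5 = 18/5.
u₂ = (−4·(18/5) + 2)/5 = −62/25.
u₃ = (−4·(−62/25) + 2)/5 = 298/125.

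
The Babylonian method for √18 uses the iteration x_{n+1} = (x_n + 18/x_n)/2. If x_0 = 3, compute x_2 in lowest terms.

17/4

x_1 = (3 + 18/3)/2 = 9/2.
x_2 = (9/2 + 18/(9/2))/2 = 17/4.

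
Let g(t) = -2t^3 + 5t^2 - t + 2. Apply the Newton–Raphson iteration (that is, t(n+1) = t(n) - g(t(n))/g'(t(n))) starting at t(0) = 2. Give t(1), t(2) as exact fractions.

g'(t) = -6t^2 + 10t - 1.
g(2) = 4, g'(2) = -5, so t(1) = 2 - 4/(-5) = 14/5.
g(14/5) = -688/125, g'(14/5) = -501/25, so t(2) = (14/5) - (-688/125)/(-501/25) = 6326/2505.

t(1) = 14/5, t(2) = 6326/2505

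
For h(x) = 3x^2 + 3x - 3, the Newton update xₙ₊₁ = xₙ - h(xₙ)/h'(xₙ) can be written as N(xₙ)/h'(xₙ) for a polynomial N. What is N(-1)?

h'(x) = 6x + 3.
N(x) = x·h'(x) - h(x) = x·(6x + 3) - (3x^2 + 3x - 3) = 3x^2 + 3.
N(-1) = 6.

6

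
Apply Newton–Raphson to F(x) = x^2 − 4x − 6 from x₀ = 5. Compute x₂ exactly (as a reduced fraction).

1177/228

F'(x) = 2x − 4.
F(5) = −1, F'(5) = 6, so x₁ = 5 − (−1)/6 = 31/6.
F(31/6) = 1/36, F'(31/6) = 19/3, so x₂ = (31/6) − (1/36)/(19/3) = 1177/228.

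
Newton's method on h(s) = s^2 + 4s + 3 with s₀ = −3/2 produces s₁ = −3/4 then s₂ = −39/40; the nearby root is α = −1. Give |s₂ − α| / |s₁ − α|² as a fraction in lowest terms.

s₁ − α = −3/4 − (−1) = −3/4 + 1 = 1/4, so |s₁ − α| = 1/4.
s₂ − α = −39/40 − (−1) = −39/40 + 1 = 1/40, so |s₂ − α| = 1/40.
|s₁ − α|² = 1/16.
Ratio = (1/40) / (1/16) = 2/5.

2/5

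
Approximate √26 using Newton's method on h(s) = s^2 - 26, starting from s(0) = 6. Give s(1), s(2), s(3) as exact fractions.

h'(s) = 2s.
h(6) = 10, h'(6) = 12, so s(1) = 6 - 10/12 = 31/6.
h(31/6) = 25/36, h'(31/6) = 31/3, so s(2) = (31/6) - (25/36)/(31/3) = 1897/372.
h(1897/372) = 625/138384, h'(1897/372) = 1897/186, so s(3) = (1897/372) - (625/138384)/(1897/186) = 7196593/1411368.

s(1) = 31/6, s(2) = 1897/372, s(3) = 7196593/1411368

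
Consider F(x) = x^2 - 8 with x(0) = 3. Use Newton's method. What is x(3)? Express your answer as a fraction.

F'(x) = 2x.
F(3) = 1, F'(3) = 6, so x(1) = 3 - 1/6 = 17/6.
F(17/6) = 1/36, F'(17/6) = 17/3, so x(2) = (17/6) - (1/36)/(17/3) = 577/204.
F(577/204) = 1/41616, F'(577/204) = 577/102, so x(3) = (577/204) - (1/41616)/(577/102) = 665857/235416.

665857/235416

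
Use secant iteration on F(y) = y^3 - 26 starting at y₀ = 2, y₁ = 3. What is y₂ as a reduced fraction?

F(2) = -18, F(3) = 1. y₂ = 3 - 1·(3 - 2)/(1 - (-18)) = 56/19.

56/19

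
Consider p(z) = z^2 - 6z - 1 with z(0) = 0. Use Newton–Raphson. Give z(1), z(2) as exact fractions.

z(1) = -1/6, z(2) = -37/228

p'(z) = 2z - 6.
p(0) = -1, p'(0) = -6, so z(1) = 0 - (-1)/(-6) = -1/6.
p(-1/6) = 1/36, p'(-1/6) = -19/3, so z(2) = (-1/6) - (1/36)/(-19/3) = -37/228.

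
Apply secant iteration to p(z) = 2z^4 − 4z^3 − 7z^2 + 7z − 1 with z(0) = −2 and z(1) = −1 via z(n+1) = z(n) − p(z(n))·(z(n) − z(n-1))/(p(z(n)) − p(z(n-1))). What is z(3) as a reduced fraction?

p(−2) = 21, p(−1) = −9. z(2) = (−1) − (−9)·((−1) − (−2))/((−9) − 21) = −13/10.
p(−1) = −9, p(−13/10) = −37149/5000. z(3) = (−13/10) − (−37149/5000)·((−13/10) − (−1))/((−37149/5000) − (−9)) = −7117/2617.

−7117/2617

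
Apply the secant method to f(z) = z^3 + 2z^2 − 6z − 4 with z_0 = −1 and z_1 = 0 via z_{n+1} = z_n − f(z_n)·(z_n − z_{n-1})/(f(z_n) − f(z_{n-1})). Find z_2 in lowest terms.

f(−1) = 3, f(0) = −4. z_2 = 0 − (−4)·(0 − (−1))/((−4) − 3) = −4/7.

−4/7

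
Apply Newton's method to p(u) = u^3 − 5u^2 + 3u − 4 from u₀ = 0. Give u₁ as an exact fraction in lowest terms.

p'(u) = 3u^2 − 10u + 3.
p(0) = −4, p'(0) = 3, so u₁ = 0 − (−4)/3 = 4/3.

4/3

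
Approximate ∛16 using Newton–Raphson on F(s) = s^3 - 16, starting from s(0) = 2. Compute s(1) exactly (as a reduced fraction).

F'(s) = 3s^2.
F(2) = -8, F'(2) = 12, so s(1) = 2 - (-8)/12 = 8/3.

8/3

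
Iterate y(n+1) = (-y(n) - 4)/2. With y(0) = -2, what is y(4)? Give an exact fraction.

-11/8

y(1) = (-(-2) - 4)/2 = -1.
y(2) = (-(-1) - 4)/2 = -3/2.
y(3) = (-(-3/2) - 4)/2 = -5/4.
y(4) = (-(-5/4) - 4)/2 = -11/8.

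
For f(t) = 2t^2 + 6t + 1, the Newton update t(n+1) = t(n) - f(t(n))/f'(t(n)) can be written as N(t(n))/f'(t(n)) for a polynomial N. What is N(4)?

31

f'(t) = 4t + 6.
N(t) = t·f'(t) - f(t) = t·(4t + 6) - (2t^2 + 6t + 1) = 2t^2 - 1.
N(4) = 31.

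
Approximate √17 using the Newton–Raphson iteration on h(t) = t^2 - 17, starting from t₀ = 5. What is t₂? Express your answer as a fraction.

h'(t) = 2t.
h(5) = 8, h'(5) = 10, so t₁ = 5 - 8/10 = 21/5.
h(21/5) = 16/25, h'(21/5) = 42/5, so t₂ = (21/5) - (16/25)/(42/5) = 433/105.

433/105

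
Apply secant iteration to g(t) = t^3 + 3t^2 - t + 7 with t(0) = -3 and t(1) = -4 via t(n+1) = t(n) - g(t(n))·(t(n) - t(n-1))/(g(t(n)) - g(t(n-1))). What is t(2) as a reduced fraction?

-11/3

g(-3) = 10, g(-4) = -5. t(2) = (-4) - (-5)·((-4) - (-3))/((-5) - 10) = -11/3.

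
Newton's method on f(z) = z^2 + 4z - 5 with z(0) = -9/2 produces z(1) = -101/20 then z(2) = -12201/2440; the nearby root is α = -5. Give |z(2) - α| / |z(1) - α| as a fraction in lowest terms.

z(1) - α = -101/20 - (-5) = -101/20 + 5 = -1/20, so |z(1) - α| = 1/20.
z(2) - α = -12201/2440 - (-5) = -12201/2440 + 5 = -1/2440, so |z(2) - α| = 1/2440.
Ratio = (1/2440) / (1/20) = 1/122.

1/122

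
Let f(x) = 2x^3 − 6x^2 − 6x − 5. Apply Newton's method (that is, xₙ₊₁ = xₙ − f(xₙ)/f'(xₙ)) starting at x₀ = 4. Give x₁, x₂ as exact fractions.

f'(x) = 6x^2 − 12x − 6.
f(4) = 3, f'(4) = 42, so x₁ = 4 − 3/42 = 55/14.
f(55/14) = 125/1372, f'(55/14) = 3867/98, so x₂ = (55/14) − (125/1372)/(3867/98) = 106280/27069.

x₁ = 55/14, x₂ = 106280/27069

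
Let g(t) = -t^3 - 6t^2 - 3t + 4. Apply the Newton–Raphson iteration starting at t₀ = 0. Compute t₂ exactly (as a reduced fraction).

524/657

g'(t) = -3t^2 - 12t - 3.
g(0) = 4, g'(0) = -3, so t₁ = 0 - 4/(-3) = 4/3.
g(4/3) = -352/27, g'(4/3) = -73/3, so t₂ = (4/3) - (-352/27)/(-73/3) = 524/657.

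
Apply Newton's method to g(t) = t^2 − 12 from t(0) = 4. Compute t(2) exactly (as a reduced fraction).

g'(t) = 2t.
g(4) = 4, g'(4) = 8, so t(1) = 4 − 4/8 = 7/2.
g(7/2) = 1/4, g'(7/2) = 7, so t(2) = (7/2) − (1/4)/7 = 97/28.

97/28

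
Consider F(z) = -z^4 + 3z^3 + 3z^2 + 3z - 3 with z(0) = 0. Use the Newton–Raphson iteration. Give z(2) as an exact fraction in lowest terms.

9/14

F'(z) = -4z^3 + 9z^2 + 6z + 3.
F(0) = -3, F'(0) = 3, so z(1) = 0 - (-3)/3 = 1.
F(1) = 5, F'(1) = 14, so z(2) = 1 - 5/14 = 9/14.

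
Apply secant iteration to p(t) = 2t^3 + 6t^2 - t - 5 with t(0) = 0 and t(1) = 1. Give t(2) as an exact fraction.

p(0) = -5, p(1) = 2. t(2) = 1 - 2·(1 - 0)/(2 - (-5)) = 5/7.

5/7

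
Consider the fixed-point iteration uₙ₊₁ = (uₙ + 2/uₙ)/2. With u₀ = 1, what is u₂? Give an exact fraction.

u₁ = (1 + 2/1)/2 = 3/2.
u₂ = (3/2 + 2/(3/2))/2 = 17/12.

17/12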